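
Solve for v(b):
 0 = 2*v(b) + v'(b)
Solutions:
 v(b) = C1*exp(-2*b)


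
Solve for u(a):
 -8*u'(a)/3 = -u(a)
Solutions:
 u(a) = C1*exp(3*a/8)


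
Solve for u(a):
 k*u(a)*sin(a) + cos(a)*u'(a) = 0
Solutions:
 u(a) = C1*exp(k*log(cos(a)))


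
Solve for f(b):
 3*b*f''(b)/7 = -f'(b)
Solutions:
 f(b) = C1 + C2/b^(4/3)


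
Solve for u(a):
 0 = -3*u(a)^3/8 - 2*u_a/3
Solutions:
 u(a) = -2*sqrt(2)*sqrt(-1/(C1 - 9*a))
 u(a) = 2*sqrt(2)*sqrt(-1/(C1 - 9*a))


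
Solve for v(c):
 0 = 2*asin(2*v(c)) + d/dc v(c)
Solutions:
 Integral(1/asin(2*_y), (_y, v(c))) = C1 - 2*c


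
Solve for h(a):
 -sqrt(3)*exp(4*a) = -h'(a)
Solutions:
 h(a) = C1 + sqrt(3)*exp(4*a)/4


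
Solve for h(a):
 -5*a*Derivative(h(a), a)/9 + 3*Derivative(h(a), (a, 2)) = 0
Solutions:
 h(a) = C1 + C2*erfi(sqrt(30)*a/18)


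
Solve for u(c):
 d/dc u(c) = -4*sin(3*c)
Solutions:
 u(c) = C1 + 4*cos(3*c)/3


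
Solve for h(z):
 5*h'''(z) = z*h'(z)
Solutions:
 h(z) = C1 + Integral(C2*airyai(5^(2/3)*z/5) + C3*airybi(5^(2/3)*z/5), z)


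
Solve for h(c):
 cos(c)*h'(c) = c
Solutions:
 h(c) = C1 + Integral(c/cos(c), c)


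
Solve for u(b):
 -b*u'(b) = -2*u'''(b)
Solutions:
 u(b) = C1 + Integral(C2*airyai(2^(2/3)*b/2) + C3*airybi(2^(2/3)*b/2), b)


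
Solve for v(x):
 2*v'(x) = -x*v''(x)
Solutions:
 v(x) = C1 + C2/x


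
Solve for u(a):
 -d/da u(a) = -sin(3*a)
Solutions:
 u(a) = C1 - cos(3*a)/3


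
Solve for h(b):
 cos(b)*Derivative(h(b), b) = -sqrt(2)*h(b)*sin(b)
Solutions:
 h(b) = C1*cos(b)^(sqrt(2))


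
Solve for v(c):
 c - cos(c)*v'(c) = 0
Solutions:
 v(c) = C1 + Integral(c/cos(c), c)


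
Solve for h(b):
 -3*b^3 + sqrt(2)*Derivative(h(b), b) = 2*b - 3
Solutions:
 h(b) = C1 + 3*sqrt(2)*b^4/8 + sqrt(2)*b^2/2 - 3*sqrt(2)*b/2


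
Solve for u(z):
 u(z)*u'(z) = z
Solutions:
 u(z) = -sqrt(C1 + z^2)
 u(z) = sqrt(C1 + z^2)


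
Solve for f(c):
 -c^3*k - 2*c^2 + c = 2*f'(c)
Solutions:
 f(c) = C1 - c^4*k/8 - c^3/3 + c^2/4


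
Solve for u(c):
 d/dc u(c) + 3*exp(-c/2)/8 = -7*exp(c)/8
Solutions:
 u(c) = C1 - 7*exp(c)/8 + 3*exp(-c/2)/4


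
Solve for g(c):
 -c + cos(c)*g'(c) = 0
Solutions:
 g(c) = C1 + Integral(c/cos(c), c)


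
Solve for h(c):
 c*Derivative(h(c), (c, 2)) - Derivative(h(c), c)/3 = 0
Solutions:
 h(c) = C1 + C2*c^(4/3)


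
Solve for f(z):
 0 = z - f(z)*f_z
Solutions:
 f(z) = -sqrt(C1 + z^2)
 f(z) = sqrt(C1 + z^2)


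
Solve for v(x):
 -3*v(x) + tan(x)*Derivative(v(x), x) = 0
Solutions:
 v(x) = C1*sin(x)^3


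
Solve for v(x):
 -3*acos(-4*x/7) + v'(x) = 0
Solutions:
 v(x) = C1 + 3*x*acos(-4*x/7) + 3*sqrt(49 - 16*x^2)/4


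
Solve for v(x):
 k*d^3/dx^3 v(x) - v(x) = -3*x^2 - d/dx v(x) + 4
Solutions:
 v(x) = C1*exp(2^(1/3)*x*(6^(1/3)*(sqrt(3)*sqrt((27 + 4/k)/k^2) - 9/k)^(1/3)/12 - 2^(1/3)*3^(5/6)*I*(sqrt(3)*sqrt((27 + 4/k)/k^2) - 9/k)^(1/3)/12 + 2/(k*(-3^(1/3) + 3^(5/6)*I)*(sqrt(3)*sqrt((27 + 4/k)/k^2) - 9/k)^(1/3)))) + C2*exp(2^(1/3)*x*(6^(1/3)*(sqrt(3)*sqrt((27 + 4/k)/k^2) - 9/k)^(1/3)/12 + 2^(1/3)*3^(5/6)*I*(sqrt(3)*sqrt((27 + 4/k)/k^2) - 9/k)^(1/3)/12 - 2/(k*(3^(1/3) + 3^(5/6)*I)*(sqrt(3)*sqrt((27 + 4/k)/k^2) - 9/k)^(1/3)))) + C3*exp(6^(1/3)*x*(-2^(1/3)*(sqrt(3)*sqrt((27 + 4/k)/k^2) - 9/k)^(1/3) + 2*3^(1/3)/(k*(sqrt(3)*sqrt((27 + 4/k)/k^2) - 9/k)^(1/3)))/6) + 3*x^2 + 6*x + 2


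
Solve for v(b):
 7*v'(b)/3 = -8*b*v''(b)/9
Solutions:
 v(b) = C1 + C2/b^(13/8)


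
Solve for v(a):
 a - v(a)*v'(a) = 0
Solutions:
 v(a) = -sqrt(C1 + a^2)
 v(a) = sqrt(C1 + a^2)


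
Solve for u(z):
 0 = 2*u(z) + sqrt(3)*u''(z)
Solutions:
 u(z) = C1*sin(sqrt(2)*3^(3/4)*z/3) + C2*cos(sqrt(2)*3^(3/4)*z/3)


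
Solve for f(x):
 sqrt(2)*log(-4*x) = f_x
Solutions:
 f(x) = C1 + sqrt(2)*x*log(-x) + sqrt(2)*x*(-1 + 2*log(2))


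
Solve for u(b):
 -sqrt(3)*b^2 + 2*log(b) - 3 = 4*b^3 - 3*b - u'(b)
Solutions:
 u(b) = C1 + b^4 + sqrt(3)*b^3/3 - 3*b^2/2 - 2*b*log(b) + 5*b


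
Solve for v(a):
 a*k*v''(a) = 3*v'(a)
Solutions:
 v(a) = C1 + a^(((re(k) + 3)*re(k) + im(k)^2)/(re(k)^2 + im(k)^2))*(C2*sin(3*log(a)*Abs(im(k))/(re(k)^2 + im(k)^2)) + C3*cos(3*log(a)*im(k)/(re(k)^2 + im(k)^2)))


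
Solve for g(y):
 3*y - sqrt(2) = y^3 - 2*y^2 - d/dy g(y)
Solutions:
 g(y) = C1 + y^4/4 - 2*y^3/3 - 3*y^2/2 + sqrt(2)*y


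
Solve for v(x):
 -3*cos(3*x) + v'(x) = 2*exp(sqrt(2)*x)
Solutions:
 v(x) = C1 + sqrt(2)*exp(sqrt(2)*x) + sin(3*x)


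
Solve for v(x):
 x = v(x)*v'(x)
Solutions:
 v(x) = -sqrt(C1 + x^2)
 v(x) = sqrt(C1 + x^2)


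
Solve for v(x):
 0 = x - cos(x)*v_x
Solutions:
 v(x) = C1 + Integral(x/cos(x), x)


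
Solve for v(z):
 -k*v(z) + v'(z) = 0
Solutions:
 v(z) = C1*exp(k*z)


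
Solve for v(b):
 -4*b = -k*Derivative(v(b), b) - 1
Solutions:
 v(b) = C1 + 2*b^2/k - b/k


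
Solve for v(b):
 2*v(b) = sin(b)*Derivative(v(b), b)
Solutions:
 v(b) = C1*(cos(b) - 1)/(cos(b) + 1)


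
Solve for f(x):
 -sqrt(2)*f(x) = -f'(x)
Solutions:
 f(x) = C1*exp(sqrt(2)*x)


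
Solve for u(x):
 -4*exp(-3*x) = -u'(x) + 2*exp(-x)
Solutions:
 u(x) = C1 - 2*exp(-x) - 4*exp(-3*x)/3


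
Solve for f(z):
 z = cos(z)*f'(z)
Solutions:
 f(z) = C1 + Integral(z/cos(z), z)


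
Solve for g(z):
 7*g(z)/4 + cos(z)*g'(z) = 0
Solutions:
 g(z) = C1*(sin(z) - 1)^(7/8)/(sin(z) + 1)^(7/8)


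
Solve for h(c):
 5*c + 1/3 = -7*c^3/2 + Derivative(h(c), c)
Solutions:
 h(c) = C1 + 7*c^4/8 + 5*c^2/2 + c/3


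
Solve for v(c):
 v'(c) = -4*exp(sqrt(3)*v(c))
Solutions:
 v(c) = sqrt(3)*(2*log(1/(C1 + 4*c)) - log(3))/6


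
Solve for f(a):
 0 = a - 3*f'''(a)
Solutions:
 f(a) = C1 + C2*a + C3*a^2 + a^4/72


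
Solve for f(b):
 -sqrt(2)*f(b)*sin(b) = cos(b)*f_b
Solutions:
 f(b) = C1*cos(b)^(sqrt(2))


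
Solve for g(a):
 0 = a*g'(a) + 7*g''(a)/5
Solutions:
 g(a) = C1 + C2*erf(sqrt(70)*a/14)


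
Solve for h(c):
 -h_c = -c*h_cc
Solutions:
 h(c) = C1 + C2*c^2


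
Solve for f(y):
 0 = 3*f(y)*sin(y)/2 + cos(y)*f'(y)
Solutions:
 f(y) = C1*cos(y)^(3/2)


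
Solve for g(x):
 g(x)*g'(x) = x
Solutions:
 g(x) = -sqrt(C1 + x^2)
 g(x) = sqrt(C1 + x^2)


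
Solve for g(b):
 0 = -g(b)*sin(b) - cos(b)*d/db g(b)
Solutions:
 g(b) = C1*cos(b)


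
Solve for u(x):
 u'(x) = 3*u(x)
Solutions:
 u(x) = C1*exp(3*x)


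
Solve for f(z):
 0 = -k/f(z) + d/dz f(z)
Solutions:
 f(z) = -sqrt(C1 + 2*k*z)
 f(z) = sqrt(C1 + 2*k*z)


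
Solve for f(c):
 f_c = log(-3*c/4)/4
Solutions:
 f(c) = C1 + c*log(-c)/4 + c*(-2*log(2) - 1 + log(3))/4


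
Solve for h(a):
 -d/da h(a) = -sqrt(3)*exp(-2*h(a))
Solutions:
 h(a) = log(-sqrt(C1 + 2*sqrt(3)*a))
 h(a) = log(C1 + 2*sqrt(3)*a)/2


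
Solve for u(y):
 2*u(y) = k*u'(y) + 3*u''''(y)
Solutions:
 u(y) = C1*exp(2^(2/3)*sqrt(3)*y*(-sqrt(2^(1/3)*(3*k^2 + sqrt(9*k^4 + 2048))^(1/3) - 16/(3*k^2 + sqrt(9*k^4 + 2048))^(1/3)) + sqrt(4*sqrt(3)*k/sqrt(2^(1/3)*(3*k^2 + sqrt(9*k^4 + 2048))^(1/3) - 16/(3*k^2 + sqrt(9*k^4 + 2048))^(1/3)) - 2^(1/3)*(3*k^2 + sqrt(9*k^4 + 2048))^(1/3) + 16/(3*k^2 + sqrt(9*k^4 + 2048))^(1/3)))/12) + C2*exp(2^(2/3)*sqrt(3)*y*(sqrt(2^(1/3)*(3*k^2 + sqrt(9*k^4 + 2048))^(1/3) - 16/(3*k^2 + sqrt(9*k^4 + 2048))^(1/3)) - sqrt(-4*sqrt(3)*k/sqrt(2^(1/3)*(3*k^2 + sqrt(9*k^4 + 2048))^(1/3) - 16/(3*k^2 + sqrt(9*k^4 + 2048))^(1/3)) - 2^(1/3)*(3*k^2 + sqrt(9*k^4 + 2048))^(1/3) + 16/(3*k^2 + sqrt(9*k^4 + 2048))^(1/3)))/12) + C3*exp(2^(2/3)*sqrt(3)*y*(sqrt(2^(1/3)*(3*k^2 + sqrt(9*k^4 + 2048))^(1/3) - 16/(3*k^2 + sqrt(9*k^4 + 2048))^(1/3)) + sqrt(-4*sqrt(3)*k/sqrt(2^(1/3)*(3*k^2 + sqrt(9*k^4 + 2048))^(1/3) - 16/(3*k^2 + sqrt(9*k^4 + 2048))^(1/3)) - 2^(1/3)*(3*k^2 + sqrt(9*k^4 + 2048))^(1/3) + 16/(3*k^2 + sqrt(9*k^4 + 2048))^(1/3)))/12) + C4*exp(-2^(2/3)*sqrt(3)*y*(sqrt(2^(1/3)*(3*k^2 + sqrt(9*k^4 + 2048))^(1/3) - 16/(3*k^2 + sqrt(9*k^4 + 2048))^(1/3)) + sqrt(4*sqrt(3)*k/sqrt(2^(1/3)*(3*k^2 + sqrt(9*k^4 + 2048))^(1/3) - 16/(3*k^2 + sqrt(9*k^4 + 2048))^(1/3)) - 2^(1/3)*(3*k^2 + sqrt(9*k^4 + 2048))^(1/3) + 16/(3*k^2 + sqrt(9*k^4 + 2048))^(1/3)))/12)


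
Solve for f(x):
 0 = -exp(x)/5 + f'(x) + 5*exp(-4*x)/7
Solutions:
 f(x) = C1 + exp(x)/5 + 5*exp(-4*x)/28


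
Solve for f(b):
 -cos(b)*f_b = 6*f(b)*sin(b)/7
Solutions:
 f(b) = C1*cos(b)^(6/7)


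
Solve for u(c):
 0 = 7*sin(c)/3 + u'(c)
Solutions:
 u(c) = C1 + 7*cos(c)/3


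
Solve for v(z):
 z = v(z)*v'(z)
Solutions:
 v(z) = -sqrt(C1 + z^2)
 v(z) = sqrt(C1 + z^2)


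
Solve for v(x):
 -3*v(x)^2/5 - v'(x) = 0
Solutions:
 v(x) = 5/(C1 + 3*x)


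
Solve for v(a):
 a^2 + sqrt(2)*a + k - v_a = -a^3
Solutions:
 v(a) = C1 + a^4/4 + a^3/3 + sqrt(2)*a^2/2 + a*k


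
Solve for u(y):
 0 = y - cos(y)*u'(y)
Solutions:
 u(y) = C1 + Integral(y/cos(y), y)


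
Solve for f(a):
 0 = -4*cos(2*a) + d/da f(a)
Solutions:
 f(a) = C1 + 2*sin(2*a)


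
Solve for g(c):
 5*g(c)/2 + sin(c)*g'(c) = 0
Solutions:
 g(c) = C1*(cos(c) + 1)^(5/4)/(cos(c) - 1)^(5/4)


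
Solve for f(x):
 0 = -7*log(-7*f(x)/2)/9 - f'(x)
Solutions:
 9*Integral(1/(log(-_y) - log(2) + log(7)), (_y, f(x)))/7 = C1 - x


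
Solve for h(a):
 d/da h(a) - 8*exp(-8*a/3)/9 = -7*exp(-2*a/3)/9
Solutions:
 h(a) = C1 + 7*exp(-2*a/3)/6 - exp(-8*a/3)/3


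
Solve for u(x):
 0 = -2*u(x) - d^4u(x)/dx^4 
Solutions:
 u(x) = (C1*sin(2^(3/4)*x/2) + C2*cos(2^(3/4)*x/2))*exp(-2^(3/4)*x/2) + (C3*sin(2^(3/4)*x/2) + C4*cos(2^(3/4)*x/2))*exp(2^(3/4)*x/2)


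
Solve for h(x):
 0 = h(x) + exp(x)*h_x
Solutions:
 h(x) = C1*exp(exp(-x))


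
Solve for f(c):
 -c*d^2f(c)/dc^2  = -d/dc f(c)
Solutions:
 f(c) = C1 + C2*c^2


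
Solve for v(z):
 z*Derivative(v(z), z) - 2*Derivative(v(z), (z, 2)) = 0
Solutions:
 v(z) = C1 + C2*erfi(z/2)


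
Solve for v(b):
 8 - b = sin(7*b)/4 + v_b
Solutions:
 v(b) = C1 - b^2/2 + 8*b + cos(7*b)/28


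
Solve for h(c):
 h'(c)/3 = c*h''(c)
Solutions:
 h(c) = C1 + C2*c^(4/3)


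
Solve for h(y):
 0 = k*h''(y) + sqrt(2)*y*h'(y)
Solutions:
 h(y) = C1 + C2*sqrt(k)*erf(2^(3/4)*y*sqrt(1/k)/2)


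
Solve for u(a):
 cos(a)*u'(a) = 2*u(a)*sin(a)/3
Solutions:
 u(a) = C1/cos(a)^(2/3)


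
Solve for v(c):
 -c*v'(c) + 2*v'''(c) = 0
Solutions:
 v(c) = C1 + Integral(C2*airyai(2^(2/3)*c/2) + C3*airybi(2^(2/3)*c/2), c)


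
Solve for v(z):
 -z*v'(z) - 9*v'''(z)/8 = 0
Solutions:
 v(z) = C1 + Integral(C2*airyai(-2*3^(1/3)*z/3) + C3*airybi(-2*3^(1/3)*z/3), z)


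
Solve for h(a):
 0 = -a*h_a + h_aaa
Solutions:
 h(a) = C1 + Integral(C2*airyai(a) + C3*airybi(a), a)


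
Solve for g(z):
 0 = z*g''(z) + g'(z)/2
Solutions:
 g(z) = C1 + C2*sqrt(z)


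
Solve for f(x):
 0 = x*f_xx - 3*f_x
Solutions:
 f(x) = C1 + C2*x^4


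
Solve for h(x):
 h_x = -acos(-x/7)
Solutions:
 h(x) = C1 - x*acos(-x/7) - sqrt(49 - x^2)


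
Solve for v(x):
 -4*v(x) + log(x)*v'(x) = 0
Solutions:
 v(x) = C1*exp(4*li(x))


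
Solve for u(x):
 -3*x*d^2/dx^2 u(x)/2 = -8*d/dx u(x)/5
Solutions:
 u(x) = C1 + C2*x^(31/15)


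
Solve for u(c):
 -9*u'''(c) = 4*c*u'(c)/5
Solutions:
 u(c) = C1 + Integral(C2*airyai(-2^(2/3)*75^(1/3)*c/15) + C3*airybi(-2^(2/3)*75^(1/3)*c/15), c)


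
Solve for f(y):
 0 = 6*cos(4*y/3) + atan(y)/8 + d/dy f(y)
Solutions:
 f(y) = C1 - y*atan(y)/8 + log(y^2 + 1)/16 - 9*sin(4*y/3)/2


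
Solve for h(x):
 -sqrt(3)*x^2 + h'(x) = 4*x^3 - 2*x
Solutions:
 h(x) = C1 + x^4 + sqrt(3)*x^3/3 - x^2


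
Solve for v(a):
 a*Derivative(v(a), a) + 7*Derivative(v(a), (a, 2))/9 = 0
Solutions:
 v(a) = C1 + C2*erf(3*sqrt(14)*a/14)


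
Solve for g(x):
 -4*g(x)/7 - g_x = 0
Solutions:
 g(x) = C1*exp(-4*x/7)


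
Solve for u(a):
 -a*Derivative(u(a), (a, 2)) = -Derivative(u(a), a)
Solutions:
 u(a) = C1 + C2*a^2


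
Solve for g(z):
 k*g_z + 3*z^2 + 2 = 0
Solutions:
 g(z) = C1 - z^3/k - 2*z/k


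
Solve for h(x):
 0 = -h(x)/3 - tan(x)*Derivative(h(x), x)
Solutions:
 h(x) = C1/sin(x)^(1/3)


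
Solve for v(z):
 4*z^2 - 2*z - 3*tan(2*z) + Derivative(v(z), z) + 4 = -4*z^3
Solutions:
 v(z) = C1 - z^4 - 4*z^3/3 + z^2 - 4*z - 3*log(cos(2*z))/2


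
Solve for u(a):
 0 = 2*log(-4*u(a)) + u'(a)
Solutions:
 Integral(1/(log(-_y) + 2*log(2)), (_y, u(a)))/2 = C1 - a


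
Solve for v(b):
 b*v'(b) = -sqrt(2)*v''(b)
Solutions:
 v(b) = C1 + C2*erf(2^(1/4)*b/2)


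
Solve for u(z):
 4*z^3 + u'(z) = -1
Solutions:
 u(z) = C1 - z^4 - z


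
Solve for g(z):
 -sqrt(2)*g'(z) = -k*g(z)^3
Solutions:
 g(z) = -sqrt(-1/(C1 + sqrt(2)*k*z))
 g(z) = sqrt(-1/(C1 + sqrt(2)*k*z))


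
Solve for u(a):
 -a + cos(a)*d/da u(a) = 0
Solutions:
 u(a) = C1 + Integral(a/cos(a), a)


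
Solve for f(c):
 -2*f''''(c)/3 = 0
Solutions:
 f(c) = C1 + C2*c + C3*c^2 + C4*c^3


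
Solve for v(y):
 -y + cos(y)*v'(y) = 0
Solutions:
 v(y) = C1 + Integral(y/cos(y), y)


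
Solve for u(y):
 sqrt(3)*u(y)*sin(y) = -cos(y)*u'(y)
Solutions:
 u(y) = C1*cos(y)^(sqrt(3))


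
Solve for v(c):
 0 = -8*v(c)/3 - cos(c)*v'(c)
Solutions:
 v(c) = C1*(sin(c) - 1)^(4/3)/(sin(c) + 1)^(4/3)


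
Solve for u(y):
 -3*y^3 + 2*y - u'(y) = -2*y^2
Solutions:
 u(y) = C1 - 3*y^4/4 + 2*y^3/3 + y^2


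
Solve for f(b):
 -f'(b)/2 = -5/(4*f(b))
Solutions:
 f(b) = -sqrt(C1 + 5*b)
 f(b) = sqrt(C1 + 5*b)


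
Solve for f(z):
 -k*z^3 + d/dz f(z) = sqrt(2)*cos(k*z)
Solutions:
 f(z) = C1 + k*z^4/4 + sqrt(2)*sin(k*z)/k


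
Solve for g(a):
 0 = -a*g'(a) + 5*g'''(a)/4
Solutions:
 g(a) = C1 + Integral(C2*airyai(10^(2/3)*a/5) + C3*airybi(10^(2/3)*a/5), a)


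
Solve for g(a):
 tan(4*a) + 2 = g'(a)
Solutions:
 g(a) = C1 + 2*a - log(cos(4*a))/4


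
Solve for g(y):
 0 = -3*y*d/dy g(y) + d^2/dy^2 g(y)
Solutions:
 g(y) = C1 + C2*erfi(sqrt(6)*y/2)


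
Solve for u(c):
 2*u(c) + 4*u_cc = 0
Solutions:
 u(c) = C1*sin(sqrt(2)*c/2) + C2*cos(sqrt(2)*c/2)


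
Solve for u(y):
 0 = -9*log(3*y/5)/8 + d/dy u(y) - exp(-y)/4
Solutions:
 u(y) = C1 + 9*y*log(y)/8 + 9*y*(-log(5) - 1 + log(3))/8 - exp(-y)/4


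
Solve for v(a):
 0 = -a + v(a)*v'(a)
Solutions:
 v(a) = -sqrt(C1 + a^2)
 v(a) = sqrt(C1 + a^2)


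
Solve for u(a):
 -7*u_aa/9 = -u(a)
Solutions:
 u(a) = C1*exp(-3*sqrt(7)*a/7) + C2*exp(3*sqrt(7)*a/7)


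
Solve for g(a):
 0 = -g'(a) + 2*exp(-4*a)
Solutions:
 g(a) = C1 - exp(-4*a)/2


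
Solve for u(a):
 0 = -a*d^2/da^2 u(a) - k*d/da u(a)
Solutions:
 u(a) = C1 + a^(1 - re(k))*(C2*sin(log(a)*Abs(im(k))) + C3*cos(log(a)*im(k)))


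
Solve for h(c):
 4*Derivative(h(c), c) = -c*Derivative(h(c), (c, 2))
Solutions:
 h(c) = C1 + C2/c^3


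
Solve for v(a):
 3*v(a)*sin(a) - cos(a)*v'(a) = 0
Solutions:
 v(a) = C1/cos(a)^3


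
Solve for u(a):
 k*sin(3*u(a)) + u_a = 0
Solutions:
 u(a) = -acos((-C1 - exp(6*a*k))/(C1 - exp(6*a*k)))/3 + 2*pi/3
 u(a) = acos((-C1 - exp(6*a*k))/(C1 - exp(6*a*k)))/3


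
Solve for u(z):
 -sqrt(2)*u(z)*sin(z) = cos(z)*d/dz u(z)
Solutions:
 u(z) = C1*cos(z)^(sqrt(2))


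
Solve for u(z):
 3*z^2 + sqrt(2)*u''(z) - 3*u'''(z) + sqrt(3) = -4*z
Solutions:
 u(z) = C1 + C2*z + C3*exp(sqrt(2)*z/3) - sqrt(2)*z^4/8 + z^3*(-9 - 2*sqrt(2))/6 + z^2*(-27*sqrt(2)/4 - 3 - sqrt(6)/4)


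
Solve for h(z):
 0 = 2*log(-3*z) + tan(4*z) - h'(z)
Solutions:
 h(z) = C1 + 2*z*log(-z) - 2*z + 2*z*log(3) - log(cos(4*z))/4


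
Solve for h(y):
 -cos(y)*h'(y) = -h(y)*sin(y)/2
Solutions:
 h(y) = C1/sqrt(cos(y))


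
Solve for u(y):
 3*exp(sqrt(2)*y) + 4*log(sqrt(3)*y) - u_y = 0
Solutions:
 u(y) = C1 + 4*y*log(y) + 2*y*(-2 + log(3)) + 3*sqrt(2)*exp(sqrt(2)*y)/2


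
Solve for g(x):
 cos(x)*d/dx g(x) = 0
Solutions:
 g(x) = C1


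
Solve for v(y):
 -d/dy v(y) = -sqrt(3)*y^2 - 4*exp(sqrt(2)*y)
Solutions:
 v(y) = C1 + sqrt(3)*y^3/3 + 2*sqrt(2)*exp(sqrt(2)*y)


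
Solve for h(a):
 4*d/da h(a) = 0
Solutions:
 h(a) = C1


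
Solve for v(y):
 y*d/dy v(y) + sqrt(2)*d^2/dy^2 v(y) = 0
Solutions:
 v(y) = C1 + C2*erf(2^(1/4)*y/2)


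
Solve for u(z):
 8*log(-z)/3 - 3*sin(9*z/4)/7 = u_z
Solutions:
 u(z) = C1 + 8*z*log(-z)/3 - 8*z/3 + 4*cos(9*z/4)/21


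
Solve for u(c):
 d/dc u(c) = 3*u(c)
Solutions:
 u(c) = C1*exp(3*c)


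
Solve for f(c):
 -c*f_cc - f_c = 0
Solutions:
 f(c) = C1 + C2*log(c)


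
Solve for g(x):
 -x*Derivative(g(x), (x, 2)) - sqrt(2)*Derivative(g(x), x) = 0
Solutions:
 g(x) = C1 + C2*x^(1 - sqrt(2))


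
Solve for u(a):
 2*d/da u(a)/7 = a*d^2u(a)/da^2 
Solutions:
 u(a) = C1 + C2*a^(9/7)


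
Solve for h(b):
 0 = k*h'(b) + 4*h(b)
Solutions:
 h(b) = C1*exp(-4*b/k)


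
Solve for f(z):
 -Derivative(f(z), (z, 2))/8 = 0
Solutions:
 f(z) = C1 + C2*z


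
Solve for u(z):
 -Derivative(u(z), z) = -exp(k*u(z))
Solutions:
 u(z) = Piecewise((log(-1/(C1*k + k*z))/k, Ne(k, 0)), (nan, True))
 u(z) = Piecewise((C1 + z, Eq(k, 0)), (nan, True))


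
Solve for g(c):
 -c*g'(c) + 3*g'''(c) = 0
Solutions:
 g(c) = C1 + Integral(C2*airyai(3^(2/3)*c/3) + C3*airybi(3^(2/3)*c/3), c)


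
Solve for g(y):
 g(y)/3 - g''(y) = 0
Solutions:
 g(y) = C1*exp(-sqrt(3)*y/3) + C2*exp(sqrt(3)*y/3)


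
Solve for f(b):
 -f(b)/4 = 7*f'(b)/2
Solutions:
 f(b) = C1*exp(-b/14)


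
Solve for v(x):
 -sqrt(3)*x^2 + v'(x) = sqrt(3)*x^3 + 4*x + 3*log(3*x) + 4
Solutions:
 v(x) = C1 + sqrt(3)*x^4/4 + sqrt(3)*x^3/3 + 2*x^2 + 3*x*log(x) + x + x*log(27)


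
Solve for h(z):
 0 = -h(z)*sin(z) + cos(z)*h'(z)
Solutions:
 h(z) = C1/cos(z)


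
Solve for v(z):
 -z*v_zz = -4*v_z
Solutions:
 v(z) = C1 + C2*z^5


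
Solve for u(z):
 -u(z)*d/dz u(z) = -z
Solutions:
 u(z) = -sqrt(C1 + z^2)
 u(z) = sqrt(C1 + z^2)


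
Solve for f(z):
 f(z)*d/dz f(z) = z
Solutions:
 f(z) = -sqrt(C1 + z^2)
 f(z) = sqrt(C1 + z^2)


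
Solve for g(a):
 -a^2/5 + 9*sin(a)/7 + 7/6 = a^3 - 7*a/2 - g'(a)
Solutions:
 g(a) = C1 + a^4/4 + a^3/15 - 7*a^2/4 - 7*a/6 + 9*cos(a)/7


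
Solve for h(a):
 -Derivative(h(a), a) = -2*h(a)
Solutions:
 h(a) = C1*exp(2*a)


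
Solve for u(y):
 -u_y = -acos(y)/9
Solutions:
 u(y) = C1 + y*acos(y)/9 - sqrt(1 - y^2)/9


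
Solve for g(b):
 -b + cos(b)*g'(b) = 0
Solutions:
 g(b) = C1 + Integral(b/cos(b), b)


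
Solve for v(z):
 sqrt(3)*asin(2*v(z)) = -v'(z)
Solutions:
 Integral(1/asin(2*_y), (_y, v(z))) = C1 - sqrt(3)*z


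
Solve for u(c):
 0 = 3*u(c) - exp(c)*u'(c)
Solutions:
 u(c) = C1*exp(-3*exp(-c))


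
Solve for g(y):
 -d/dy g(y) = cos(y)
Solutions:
 g(y) = C1 - sin(y)


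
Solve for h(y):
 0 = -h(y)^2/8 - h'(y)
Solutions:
 h(y) = 8/(C1 + y)


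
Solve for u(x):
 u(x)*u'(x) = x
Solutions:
 u(x) = -sqrt(C1 + x^2)
 u(x) = sqrt(C1 + x^2)


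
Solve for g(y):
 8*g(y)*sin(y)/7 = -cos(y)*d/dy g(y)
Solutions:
 g(y) = C1*cos(y)^(8/7)


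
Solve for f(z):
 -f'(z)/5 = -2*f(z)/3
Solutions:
 f(z) = C1*exp(10*z/3)


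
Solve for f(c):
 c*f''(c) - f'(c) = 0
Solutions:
 f(c) = C1 + C2*c^2


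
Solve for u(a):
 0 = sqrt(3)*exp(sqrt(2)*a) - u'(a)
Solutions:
 u(a) = C1 + sqrt(6)*exp(sqrt(2)*a)/2


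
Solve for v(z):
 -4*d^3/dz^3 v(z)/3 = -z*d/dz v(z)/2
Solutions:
 v(z) = C1 + Integral(C2*airyai(3^(1/3)*z/2) + C3*airybi(3^(1/3)*z/2), z)


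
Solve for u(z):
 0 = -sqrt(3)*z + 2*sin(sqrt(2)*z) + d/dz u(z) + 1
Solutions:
 u(z) = C1 + sqrt(3)*z^2/2 - z + sqrt(2)*cos(sqrt(2)*z)


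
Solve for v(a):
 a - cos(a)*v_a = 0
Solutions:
 v(a) = C1 + Integral(a/cos(a), a)


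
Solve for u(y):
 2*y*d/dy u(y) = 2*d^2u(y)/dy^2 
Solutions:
 u(y) = C1 + C2*erfi(sqrt(2)*y/2)


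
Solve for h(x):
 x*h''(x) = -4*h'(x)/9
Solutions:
 h(x) = C1 + C2*x^(5/9)


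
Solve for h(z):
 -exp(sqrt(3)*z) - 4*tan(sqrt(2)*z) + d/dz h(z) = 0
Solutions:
 h(z) = C1 + sqrt(3)*exp(sqrt(3)*z)/3 - 2*sqrt(2)*log(cos(sqrt(2)*z))


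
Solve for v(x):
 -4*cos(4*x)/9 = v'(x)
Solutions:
 v(x) = C1 - sin(4*x)/9


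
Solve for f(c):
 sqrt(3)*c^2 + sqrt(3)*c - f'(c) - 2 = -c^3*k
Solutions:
 f(c) = C1 + c^4*k/4 + sqrt(3)*c^3/3 + sqrt(3)*c^2/2 - 2*c


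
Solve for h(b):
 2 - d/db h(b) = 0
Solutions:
 h(b) = C1 + 2*b


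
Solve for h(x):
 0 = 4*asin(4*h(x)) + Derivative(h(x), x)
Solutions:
 Integral(1/asin(4*_y), (_y, h(x))) = C1 - 4*x


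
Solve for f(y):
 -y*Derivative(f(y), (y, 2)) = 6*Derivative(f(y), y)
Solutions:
 f(y) = C1 + C2/y^5


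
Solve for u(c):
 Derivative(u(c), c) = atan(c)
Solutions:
 u(c) = C1 + c*atan(c) - log(c^2 + 1)/2


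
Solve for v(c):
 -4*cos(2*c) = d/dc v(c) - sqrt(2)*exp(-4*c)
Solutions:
 v(c) = C1 - 2*sin(2*c) - sqrt(2)*exp(-4*c)/4


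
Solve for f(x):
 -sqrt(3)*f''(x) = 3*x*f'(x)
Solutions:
 f(x) = C1 + C2*erf(sqrt(2)*3^(1/4)*x/2)


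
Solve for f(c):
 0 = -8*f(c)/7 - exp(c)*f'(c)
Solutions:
 f(c) = C1*exp(8*exp(-c)/7)


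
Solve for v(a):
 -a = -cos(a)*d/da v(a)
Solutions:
 v(a) = C1 + Integral(a/cos(a), a)


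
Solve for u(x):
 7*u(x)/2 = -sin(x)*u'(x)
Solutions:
 u(x) = C1*(cos(x) + 1)^(7/4)/(cos(x) - 1)^(7/4)


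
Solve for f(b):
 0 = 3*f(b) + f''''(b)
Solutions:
 f(b) = (C1*sin(sqrt(2)*3^(1/4)*b/2) + C2*cos(sqrt(2)*3^(1/4)*b/2))*exp(-sqrt(2)*3^(1/4)*b/2) + (C3*sin(sqrt(2)*3^(1/4)*b/2) + C4*cos(sqrt(2)*3^(1/4)*b/2))*exp(sqrt(2)*3^(1/4)*b/2)


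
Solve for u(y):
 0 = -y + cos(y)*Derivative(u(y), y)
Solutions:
 u(y) = C1 + Integral(y/cos(y), y)


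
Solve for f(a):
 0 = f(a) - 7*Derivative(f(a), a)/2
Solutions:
 f(a) = C1*exp(2*a/7)


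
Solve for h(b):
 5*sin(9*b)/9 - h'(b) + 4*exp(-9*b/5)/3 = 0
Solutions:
 h(b) = C1 - 5*cos(9*b)/81 - 20*exp(-9*b/5)/27


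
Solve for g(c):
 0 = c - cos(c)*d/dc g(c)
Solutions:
 g(c) = C1 + Integral(c/cos(c), c)


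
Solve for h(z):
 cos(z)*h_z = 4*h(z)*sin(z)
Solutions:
 h(z) = C1/cos(z)^4


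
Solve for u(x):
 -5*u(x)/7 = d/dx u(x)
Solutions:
 u(x) = C1*exp(-5*x/7)


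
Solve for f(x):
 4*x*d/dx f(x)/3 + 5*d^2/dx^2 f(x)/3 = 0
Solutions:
 f(x) = C1 + C2*erf(sqrt(10)*x/5)


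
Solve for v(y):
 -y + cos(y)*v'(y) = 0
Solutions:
 v(y) = C1 + Integral(y/cos(y), y)


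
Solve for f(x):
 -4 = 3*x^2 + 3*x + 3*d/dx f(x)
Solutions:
 f(x) = C1 - x^3/3 - x^2/2 - 4*x/3


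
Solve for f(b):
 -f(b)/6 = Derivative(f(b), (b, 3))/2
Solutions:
 f(b) = C3*exp(-3^(2/3)*b/3) + (C1*sin(3^(1/6)*b/2) + C2*cos(3^(1/6)*b/2))*exp(3^(2/3)*b/6)


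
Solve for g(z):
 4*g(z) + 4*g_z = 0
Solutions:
 g(z) = C1*exp(-z)


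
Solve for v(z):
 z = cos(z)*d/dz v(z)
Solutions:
 v(z) = C1 + Integral(z/cos(z), z)


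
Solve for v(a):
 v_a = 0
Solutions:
 v(a) = C1


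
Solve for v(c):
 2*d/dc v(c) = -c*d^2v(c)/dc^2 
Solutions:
 v(c) = C1 + C2/c


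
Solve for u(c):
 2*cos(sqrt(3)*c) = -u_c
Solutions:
 u(c) = C1 - 2*sqrt(3)*sin(sqrt(3)*c)/3


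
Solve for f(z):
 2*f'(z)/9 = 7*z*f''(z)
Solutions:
 f(z) = C1 + C2*z^(65/63)


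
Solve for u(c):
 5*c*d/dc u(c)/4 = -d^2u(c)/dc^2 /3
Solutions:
 u(c) = C1 + C2*erf(sqrt(30)*c/4)


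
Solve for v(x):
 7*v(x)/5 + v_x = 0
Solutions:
 v(x) = C1*exp(-7*x/5)


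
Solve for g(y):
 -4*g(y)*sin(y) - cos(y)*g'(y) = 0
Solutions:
 g(y) = C1*cos(y)^4


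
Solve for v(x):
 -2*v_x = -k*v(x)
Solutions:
 v(x) = C1*exp(k*x/2)


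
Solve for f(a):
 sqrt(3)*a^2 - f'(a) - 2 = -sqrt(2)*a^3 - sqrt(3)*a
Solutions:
 f(a) = C1 + sqrt(2)*a^4/4 + sqrt(3)*a^3/3 + sqrt(3)*a^2/2 - 2*a


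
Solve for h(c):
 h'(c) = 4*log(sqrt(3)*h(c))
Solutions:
 -Integral(1/(2*log(_y) + log(3)), (_y, h(c)))/2 = C1 - c


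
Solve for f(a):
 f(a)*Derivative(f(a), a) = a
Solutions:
 f(a) = -sqrt(C1 + a^2)
 f(a) = sqrt(C1 + a^2)


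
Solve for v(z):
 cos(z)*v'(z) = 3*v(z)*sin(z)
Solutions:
 v(z) = C1/cos(z)^3


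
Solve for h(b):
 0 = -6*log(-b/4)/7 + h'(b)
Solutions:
 h(b) = C1 + 6*b*log(-b)/7 + 6*b*(-2*log(2) - 1)/7


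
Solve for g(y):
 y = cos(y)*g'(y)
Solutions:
 g(y) = C1 + Integral(y/cos(y), y)


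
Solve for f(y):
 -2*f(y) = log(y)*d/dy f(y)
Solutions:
 f(y) = C1*exp(-2*li(y))


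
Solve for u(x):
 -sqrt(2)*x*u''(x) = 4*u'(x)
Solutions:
 u(x) = C1 + C2*x^(1 - 2*sqrt(2))


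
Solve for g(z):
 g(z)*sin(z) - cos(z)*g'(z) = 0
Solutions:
 g(z) = C1/cos(z)


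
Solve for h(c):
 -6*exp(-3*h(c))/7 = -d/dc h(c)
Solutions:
 h(c) = log(C1 + 18*c/7)/3
 h(c) = log((-1 - sqrt(3)*I)*(C1 + 18*c/7)^(1/3)/2)
 h(c) = log((-1 + sqrt(3)*I)*(C1 + 18*c/7)^(1/3)/2)


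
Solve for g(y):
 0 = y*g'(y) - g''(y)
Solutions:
 g(y) = C1 + C2*erfi(sqrt(2)*y/2)


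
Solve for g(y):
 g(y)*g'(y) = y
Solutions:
 g(y) = -sqrt(C1 + y^2)
 g(y) = sqrt(C1 + y^2)


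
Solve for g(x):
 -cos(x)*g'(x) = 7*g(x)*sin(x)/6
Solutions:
 g(x) = C1*cos(x)^(7/6)


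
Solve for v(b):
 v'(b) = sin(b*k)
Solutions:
 v(b) = C1 - cos(b*k)/k


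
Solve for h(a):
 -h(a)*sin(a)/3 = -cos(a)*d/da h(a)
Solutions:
 h(a) = C1/cos(a)^(1/3)


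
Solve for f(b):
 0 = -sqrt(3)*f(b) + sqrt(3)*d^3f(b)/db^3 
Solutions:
 f(b) = C3*exp(b) + (C1*sin(sqrt(3)*b/2) + C2*cos(sqrt(3)*b/2))*exp(-b/2)


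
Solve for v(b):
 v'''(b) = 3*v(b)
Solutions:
 v(b) = C3*exp(3^(1/3)*b) + (C1*sin(3^(5/6)*b/2) + C2*cos(3^(5/6)*b/2))*exp(-3^(1/3)*b/2)


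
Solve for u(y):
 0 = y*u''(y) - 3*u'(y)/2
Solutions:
 u(y) = C1 + C2*y^(5/2)


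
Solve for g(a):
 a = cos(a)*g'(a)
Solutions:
 g(a) = C1 + Integral(a/cos(a), a)


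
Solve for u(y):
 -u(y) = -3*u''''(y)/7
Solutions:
 u(y) = C1*exp(-3^(3/4)*7^(1/4)*y/3) + C2*exp(3^(3/4)*7^(1/4)*y/3) + C3*sin(3^(3/4)*7^(1/4)*y/3) + C4*cos(3^(3/4)*7^(1/4)*y/3)


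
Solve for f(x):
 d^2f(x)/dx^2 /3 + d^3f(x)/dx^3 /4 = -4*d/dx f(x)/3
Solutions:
 f(x) = C1 + (C2*sin(2*sqrt(11)*x/3) + C3*cos(2*sqrt(11)*x/3))*exp(-2*x/3)


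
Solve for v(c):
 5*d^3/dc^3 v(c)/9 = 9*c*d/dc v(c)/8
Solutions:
 v(c) = C1 + Integral(C2*airyai(3*3^(1/3)*5^(2/3)*c/10) + C3*airybi(3*3^(1/3)*5^(2/3)*c/10), c)


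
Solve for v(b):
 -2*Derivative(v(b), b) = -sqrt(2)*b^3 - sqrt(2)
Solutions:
 v(b) = C1 + sqrt(2)*b^4/8 + sqrt(2)*b/2


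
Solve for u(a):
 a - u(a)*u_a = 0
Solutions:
 u(a) = -sqrt(C1 + a^2)
 u(a) = sqrt(C1 + a^2)


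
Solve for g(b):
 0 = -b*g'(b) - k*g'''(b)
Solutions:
 g(b) = C1 + Integral(C2*airyai(b*(-1/k)^(1/3)) + C3*airybi(b*(-1/k)^(1/3)), b)


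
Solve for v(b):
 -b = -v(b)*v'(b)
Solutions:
 v(b) = -sqrt(C1 + b^2)
 v(b) = sqrt(C1 + b^2)


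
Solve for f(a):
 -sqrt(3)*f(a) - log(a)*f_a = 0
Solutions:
 f(a) = C1*exp(-sqrt(3)*li(a))


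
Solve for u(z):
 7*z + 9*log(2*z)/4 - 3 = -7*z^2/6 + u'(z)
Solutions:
 u(z) = C1 + 7*z^3/18 + 7*z^2/2 + 9*z*log(z)/4 - 21*z/4 + 9*z*log(2)/4


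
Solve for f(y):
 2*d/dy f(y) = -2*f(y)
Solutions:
 f(y) = C1*exp(-y)


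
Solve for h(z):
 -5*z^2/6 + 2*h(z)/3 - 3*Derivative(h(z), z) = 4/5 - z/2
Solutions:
 h(z) = C1*exp(2*z/9) + 5*z^2/4 + 21*z/2 + 969/20


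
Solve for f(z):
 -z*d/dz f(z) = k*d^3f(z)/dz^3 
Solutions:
 f(z) = C1 + Integral(C2*airyai(z*(-1/k)^(1/3)) + C3*airybi(z*(-1/k)^(1/3)), z)


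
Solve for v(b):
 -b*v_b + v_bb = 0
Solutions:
 v(b) = C1 + C2*erfi(sqrt(2)*b/2)


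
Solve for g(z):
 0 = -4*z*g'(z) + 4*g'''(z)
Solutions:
 g(z) = C1 + Integral(C2*airyai(z) + C3*airybi(z), z)


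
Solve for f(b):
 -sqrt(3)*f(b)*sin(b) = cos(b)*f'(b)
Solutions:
 f(b) = C1*cos(b)^(sqrt(3))


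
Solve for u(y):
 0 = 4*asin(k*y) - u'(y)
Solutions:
 u(y) = C1 + 4*Piecewise((y*asin(k*y) + sqrt(-k^2*y^2 + 1)/k, Ne(k, 0)), (0, True))


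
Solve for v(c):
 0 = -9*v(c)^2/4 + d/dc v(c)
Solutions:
 v(c) = -4/(C1 + 9*c)


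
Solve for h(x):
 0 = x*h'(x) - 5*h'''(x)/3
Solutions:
 h(x) = C1 + Integral(C2*airyai(3^(1/3)*5^(2/3)*x/5) + C3*airybi(3^(1/3)*5^(2/3)*x/5), x)


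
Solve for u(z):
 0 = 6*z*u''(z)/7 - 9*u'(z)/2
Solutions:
 u(z) = C1 + C2*z^(25/4)


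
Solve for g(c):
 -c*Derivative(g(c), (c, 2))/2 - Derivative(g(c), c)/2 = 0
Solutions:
 g(c) = C1 + C2*log(c)


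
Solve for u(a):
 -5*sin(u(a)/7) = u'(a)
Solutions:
 5*a + 7*log(cos(u(a)/7) - 1)/2 - 7*log(cos(u(a)/7) + 1)/2 = C1


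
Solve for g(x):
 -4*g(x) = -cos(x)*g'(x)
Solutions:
 g(x) = C1*(sin(x)^2 + 2*sin(x) + 1)/(sin(x)^2 - 2*sin(x) + 1)


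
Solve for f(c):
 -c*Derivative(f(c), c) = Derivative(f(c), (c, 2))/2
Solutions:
 f(c) = C1 + C2*erf(c)


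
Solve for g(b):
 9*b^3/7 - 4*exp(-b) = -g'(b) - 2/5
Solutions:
 g(b) = C1 - 9*b^4/28 - 2*b/5 - 4*exp(-b)


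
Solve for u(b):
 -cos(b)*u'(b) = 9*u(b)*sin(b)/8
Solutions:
 u(b) = C1*cos(b)^(9/8)


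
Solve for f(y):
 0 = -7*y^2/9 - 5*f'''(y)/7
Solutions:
 f(y) = C1 + C2*y + C3*y^2 - 49*y^5/2700


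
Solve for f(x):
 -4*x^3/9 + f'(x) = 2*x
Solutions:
 f(x) = C1 + x^4/9 + x^2


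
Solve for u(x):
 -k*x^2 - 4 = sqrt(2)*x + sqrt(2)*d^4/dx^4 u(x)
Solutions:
 u(x) = C1 + C2*x + C3*x^2 + C4*x^3 - sqrt(2)*k*x^6/720 - x^5/120 - sqrt(2)*x^4/12


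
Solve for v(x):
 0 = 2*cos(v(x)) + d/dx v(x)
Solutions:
 v(x) = pi - asin((C1 + exp(4*x))/(C1 - exp(4*x)))
 v(x) = asin((C1 + exp(4*x))/(C1 - exp(4*x)))


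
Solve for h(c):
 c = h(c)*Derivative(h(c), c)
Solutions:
 h(c) = -sqrt(C1 + c^2)
 h(c) = sqrt(C1 + c^2)


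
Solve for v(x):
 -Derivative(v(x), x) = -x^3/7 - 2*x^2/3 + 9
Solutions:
 v(x) = C1 + x^4/28 + 2*x^3/9 - 9*x


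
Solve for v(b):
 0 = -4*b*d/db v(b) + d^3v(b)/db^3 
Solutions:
 v(b) = C1 + Integral(C2*airyai(2^(2/3)*b) + C3*airybi(2^(2/3)*b), b)


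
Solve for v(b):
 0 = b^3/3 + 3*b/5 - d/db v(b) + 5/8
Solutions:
 v(b) = C1 + b^4/12 + 3*b^2/10 + 5*b/8


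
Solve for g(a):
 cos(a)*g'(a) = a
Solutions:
 g(a) = C1 + Integral(a/cos(a), a)


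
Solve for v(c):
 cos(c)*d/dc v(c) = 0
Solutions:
 v(c) = C1


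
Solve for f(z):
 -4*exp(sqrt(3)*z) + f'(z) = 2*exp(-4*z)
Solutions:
 f(z) = C1 + 4*sqrt(3)*exp(sqrt(3)*z)/3 - exp(-4*z)/2


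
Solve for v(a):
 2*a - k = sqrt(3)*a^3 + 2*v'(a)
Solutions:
 v(a) = C1 - sqrt(3)*a^4/8 + a^2/2 - a*k/2


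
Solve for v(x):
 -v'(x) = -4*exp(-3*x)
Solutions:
 v(x) = C1 - 4*exp(-3*x)/3


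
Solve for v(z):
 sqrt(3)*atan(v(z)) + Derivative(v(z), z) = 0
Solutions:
 Integral(1/atan(_y), (_y, v(z))) = C1 - sqrt(3)*z


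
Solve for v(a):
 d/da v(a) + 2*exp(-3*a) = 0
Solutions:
 v(a) = C1 + 2*exp(-3*a)/3


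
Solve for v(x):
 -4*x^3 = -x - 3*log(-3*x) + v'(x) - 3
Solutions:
 v(x) = C1 - x^4 + x^2/2 + 3*x*log(-x) + 3*x*log(3)


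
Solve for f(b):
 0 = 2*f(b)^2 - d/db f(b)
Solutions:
 f(b) = -1/(C1 + 2*b)


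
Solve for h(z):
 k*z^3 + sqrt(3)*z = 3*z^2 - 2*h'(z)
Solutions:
 h(z) = C1 - k*z^4/8 + z^3/2 - sqrt(3)*z^2/4


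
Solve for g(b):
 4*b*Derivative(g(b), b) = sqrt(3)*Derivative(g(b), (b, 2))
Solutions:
 g(b) = C1 + C2*erfi(sqrt(2)*3^(3/4)*b/3)


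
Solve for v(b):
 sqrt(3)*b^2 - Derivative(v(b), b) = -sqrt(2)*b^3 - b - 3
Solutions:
 v(b) = C1 + sqrt(2)*b^4/4 + sqrt(3)*b^3/3 + b^2/2 + 3*b


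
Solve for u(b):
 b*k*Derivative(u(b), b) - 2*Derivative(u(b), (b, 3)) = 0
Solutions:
 u(b) = C1 + Integral(C2*airyai(2^(2/3)*b*k^(1/3)/2) + C3*airybi(2^(2/3)*b*k^(1/3)/2), b)


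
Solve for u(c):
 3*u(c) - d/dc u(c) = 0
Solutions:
 u(c) = C1*exp(3*c)


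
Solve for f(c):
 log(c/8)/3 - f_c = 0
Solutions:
 f(c) = C1 + c*log(c)/3 - c*log(2) - c/3


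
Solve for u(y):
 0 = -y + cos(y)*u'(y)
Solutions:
 u(y) = C1 + Integral(y/cos(y), y)


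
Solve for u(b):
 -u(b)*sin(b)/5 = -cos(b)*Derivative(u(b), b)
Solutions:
 u(b) = C1/cos(b)^(1/5)


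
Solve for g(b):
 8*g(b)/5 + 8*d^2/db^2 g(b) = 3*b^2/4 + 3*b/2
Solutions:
 g(b) = C1*sin(sqrt(5)*b/5) + C2*cos(sqrt(5)*b/5) + 15*b^2/32 + 15*b/16 - 75/16


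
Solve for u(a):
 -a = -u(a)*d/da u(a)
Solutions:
 u(a) = -sqrt(C1 + a^2)
 u(a) = sqrt(C1 + a^2)


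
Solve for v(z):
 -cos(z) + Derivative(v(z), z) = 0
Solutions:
 v(z) = C1 + sin(z)


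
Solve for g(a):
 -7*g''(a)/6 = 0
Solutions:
 g(a) = C1 + C2*a


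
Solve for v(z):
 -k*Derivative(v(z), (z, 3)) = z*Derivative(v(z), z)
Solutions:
 v(z) = C1 + Integral(C2*airyai(z*(-1/k)^(1/3)) + C3*airybi(z*(-1/k)^(1/3)), z)


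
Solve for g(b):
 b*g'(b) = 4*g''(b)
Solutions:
 g(b) = C1 + C2*erfi(sqrt(2)*b/4)


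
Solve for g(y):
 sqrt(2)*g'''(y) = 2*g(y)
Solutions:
 g(y) = C3*exp(2^(1/6)*y) + (C1*sin(2^(1/6)*sqrt(3)*y/2) + C2*cos(2^(1/6)*sqrt(3)*y/2))*exp(-2^(1/6)*y/2)


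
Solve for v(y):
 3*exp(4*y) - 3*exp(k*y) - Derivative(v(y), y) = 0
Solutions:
 v(y) = C1 + 3*exp(4*y)/4 - 3*exp(k*y)/k


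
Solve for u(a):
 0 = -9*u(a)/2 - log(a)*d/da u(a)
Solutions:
 u(a) = C1*exp(-9*li(a)/2)


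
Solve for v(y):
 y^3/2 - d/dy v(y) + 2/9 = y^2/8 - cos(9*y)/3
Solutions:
 v(y) = C1 + y^4/8 - y^3/24 + 2*y/9 + sin(9*y)/27


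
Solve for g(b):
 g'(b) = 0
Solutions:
 g(b) = C1


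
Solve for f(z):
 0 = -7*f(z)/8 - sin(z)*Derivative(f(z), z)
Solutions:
 f(z) = C1*(cos(z) + 1)^(7/16)/(cos(z) - 1)^(7/16)


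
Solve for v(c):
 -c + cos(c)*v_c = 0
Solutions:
 v(c) = C1 + Integral(c/cos(c), c)


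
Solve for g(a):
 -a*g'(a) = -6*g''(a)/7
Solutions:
 g(a) = C1 + C2*erfi(sqrt(21)*a/6)


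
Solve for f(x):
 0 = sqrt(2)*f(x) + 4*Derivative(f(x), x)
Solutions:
 f(x) = C1*exp(-sqrt(2)*x/4)


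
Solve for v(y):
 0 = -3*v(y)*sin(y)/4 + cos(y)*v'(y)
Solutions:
 v(y) = C1/cos(y)^(3/4)


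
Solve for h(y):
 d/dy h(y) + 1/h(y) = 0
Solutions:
 h(y) = -sqrt(C1 - 2*y)
 h(y) = sqrt(C1 - 2*y)


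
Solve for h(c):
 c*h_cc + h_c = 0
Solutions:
 h(c) = C1 + C2*log(c)


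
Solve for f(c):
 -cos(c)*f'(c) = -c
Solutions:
 f(c) = C1 + Integral(c/cos(c), c)


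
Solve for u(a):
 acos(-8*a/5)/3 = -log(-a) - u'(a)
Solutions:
 u(a) = C1 - a*log(-a) - a*acos(-8*a/5)/3 + a - sqrt(25 - 64*a^2)/24


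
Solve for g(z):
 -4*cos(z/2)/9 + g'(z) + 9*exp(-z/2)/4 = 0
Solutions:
 g(z) = C1 + 8*sin(z/2)/9 + 9*exp(-z/2)/2


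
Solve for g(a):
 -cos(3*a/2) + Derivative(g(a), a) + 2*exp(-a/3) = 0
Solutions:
 g(a) = C1 + 2*sin(3*a/2)/3 + 6*exp(-a/3)


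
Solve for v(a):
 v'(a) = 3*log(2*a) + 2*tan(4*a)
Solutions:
 v(a) = C1 + 3*a*log(a) - 3*a + 3*a*log(2) - log(cos(4*a))/2


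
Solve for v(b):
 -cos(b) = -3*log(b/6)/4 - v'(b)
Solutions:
 v(b) = C1 - 3*b*log(b)/4 + 3*b/4 + 3*b*log(6)/4 + sin(b)


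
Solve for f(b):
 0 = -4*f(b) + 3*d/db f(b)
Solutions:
 f(b) = C1*exp(4*b/3)


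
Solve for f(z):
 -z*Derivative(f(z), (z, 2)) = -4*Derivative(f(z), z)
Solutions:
 f(z) = C1 + C2*z^5


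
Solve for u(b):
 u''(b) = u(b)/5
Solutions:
 u(b) = C1*exp(-sqrt(5)*b/5) + C2*exp(sqrt(5)*b/5)


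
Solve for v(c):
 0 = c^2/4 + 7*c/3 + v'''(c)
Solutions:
 v(c) = C1 + C2*c + C3*c^2 - c^5/240 - 7*c^4/72


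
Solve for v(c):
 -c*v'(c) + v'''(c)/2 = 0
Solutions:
 v(c) = C1 + Integral(C2*airyai(2^(1/3)*c) + C3*airybi(2^(1/3)*c), c)


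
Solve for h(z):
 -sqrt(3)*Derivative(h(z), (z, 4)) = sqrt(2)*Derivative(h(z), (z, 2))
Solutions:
 h(z) = C1 + C2*z + C3*sin(2^(1/4)*3^(3/4)*z/3) + C4*cos(2^(1/4)*3^(3/4)*z/3)


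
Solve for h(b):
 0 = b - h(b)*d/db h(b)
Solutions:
 h(b) = -sqrt(C1 + b^2)
 h(b) = sqrt(C1 + b^2)


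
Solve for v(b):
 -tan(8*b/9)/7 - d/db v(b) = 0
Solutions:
 v(b) = C1 + 9*log(cos(8*b/9))/56


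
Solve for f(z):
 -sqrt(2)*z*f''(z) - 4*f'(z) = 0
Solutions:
 f(z) = C1 + C2*z^(1 - 2*sqrt(2))


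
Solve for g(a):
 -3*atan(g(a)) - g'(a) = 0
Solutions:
 Integral(1/atan(_y), (_y, g(a))) = C1 - 3*a


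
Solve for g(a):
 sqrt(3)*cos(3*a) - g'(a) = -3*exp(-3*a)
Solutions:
 g(a) = C1 + sqrt(3)*sin(3*a)/3 - exp(-3*a)


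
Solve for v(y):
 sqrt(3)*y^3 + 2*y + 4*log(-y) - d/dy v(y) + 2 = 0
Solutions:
 v(y) = C1 + sqrt(3)*y^4/4 + y^2 + 4*y*log(-y) - 2*y


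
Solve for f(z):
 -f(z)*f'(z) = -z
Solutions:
 f(z) = -sqrt(C1 + z^2)
 f(z) = sqrt(C1 + z^2)


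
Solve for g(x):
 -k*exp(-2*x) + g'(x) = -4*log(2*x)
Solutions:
 g(x) = C1 - k*exp(-2*x)/2 - 4*x*log(x) + 4*x*(1 - log(2))


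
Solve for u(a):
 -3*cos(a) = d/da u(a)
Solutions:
 u(a) = C1 - 3*sin(a)


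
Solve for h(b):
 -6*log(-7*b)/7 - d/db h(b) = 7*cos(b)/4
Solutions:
 h(b) = C1 - 6*b*log(-b)/7 - 6*b*log(7)/7 + 6*b/7 - 7*sin(b)/4


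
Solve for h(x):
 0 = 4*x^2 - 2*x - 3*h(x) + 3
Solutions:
 h(x) = 4*x^2/3 - 2*x/3 + 1


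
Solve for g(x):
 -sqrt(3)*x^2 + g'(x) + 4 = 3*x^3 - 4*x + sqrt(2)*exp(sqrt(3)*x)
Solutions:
 g(x) = C1 + 3*x^4/4 + sqrt(3)*x^3/3 - 2*x^2 - 4*x + sqrt(6)*exp(sqrt(3)*x)/3


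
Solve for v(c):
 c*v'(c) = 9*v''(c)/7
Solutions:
 v(c) = C1 + C2*erfi(sqrt(14)*c/6)


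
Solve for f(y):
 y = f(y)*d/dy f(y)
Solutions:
 f(y) = -sqrt(C1 + y^2)
 f(y) = sqrt(C1 + y^2)


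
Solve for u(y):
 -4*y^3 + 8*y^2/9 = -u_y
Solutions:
 u(y) = C1 + y^4 - 8*y^3/27


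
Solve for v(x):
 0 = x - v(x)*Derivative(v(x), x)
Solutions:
 v(x) = -sqrt(C1 + x^2)
 v(x) = sqrt(C1 + x^2)


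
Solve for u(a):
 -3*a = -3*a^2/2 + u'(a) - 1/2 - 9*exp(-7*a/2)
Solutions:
 u(a) = C1 + a^3/2 - 3*a^2/2 + a/2 - 18*exp(-7*a/2)/7


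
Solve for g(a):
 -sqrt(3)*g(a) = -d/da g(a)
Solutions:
 g(a) = C1*exp(sqrt(3)*a)


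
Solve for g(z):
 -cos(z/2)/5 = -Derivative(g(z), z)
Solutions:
 g(z) = C1 + 2*sin(z/2)/5


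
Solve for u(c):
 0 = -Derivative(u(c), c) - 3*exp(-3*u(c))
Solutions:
 u(c) = log(C1 - 9*c)/3
 u(c) = log((-3^(1/3) - 3^(5/6)*I)*(C1 - 3*c)^(1/3)/2)
 u(c) = log((-3^(1/3) + 3^(5/6)*I)*(C1 - 3*c)^(1/3)/2)


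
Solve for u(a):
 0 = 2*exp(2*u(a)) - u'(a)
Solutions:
 u(a) = log(-sqrt(-1/(C1 + 2*a))) - log(2)/2
 u(a) = log(-1/(C1 + 2*a))/2 - log(2)/2


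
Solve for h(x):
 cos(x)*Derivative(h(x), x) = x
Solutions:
 h(x) = C1 + Integral(x/cos(x), x)


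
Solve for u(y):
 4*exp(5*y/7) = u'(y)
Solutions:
 u(y) = C1 + 28*exp(5*y/7)/5


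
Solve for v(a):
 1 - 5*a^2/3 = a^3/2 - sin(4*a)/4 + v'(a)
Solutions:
 v(a) = C1 - a^4/8 - 5*a^3/9 + a - cos(4*a)/16


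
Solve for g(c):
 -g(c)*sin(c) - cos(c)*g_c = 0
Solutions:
 g(c) = C1*cos(c)


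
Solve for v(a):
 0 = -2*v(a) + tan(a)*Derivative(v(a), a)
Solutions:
 v(a) = C1*sin(a)^2


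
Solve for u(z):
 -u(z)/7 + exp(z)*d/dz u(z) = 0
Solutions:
 u(z) = C1*exp(-exp(-z)/7)


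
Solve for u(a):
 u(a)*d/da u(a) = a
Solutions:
 u(a) = -sqrt(C1 + a^2)
 u(a) = sqrt(C1 + a^2)


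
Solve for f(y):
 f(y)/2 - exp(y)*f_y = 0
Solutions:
 f(y) = C1*exp(-exp(-y)/2)


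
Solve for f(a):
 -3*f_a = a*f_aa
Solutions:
 f(a) = C1 + C2/a^2


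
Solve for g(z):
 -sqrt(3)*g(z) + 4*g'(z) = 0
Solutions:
 g(z) = C1*exp(sqrt(3)*z/4)


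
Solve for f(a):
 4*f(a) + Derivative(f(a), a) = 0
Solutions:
 f(a) = C1*exp(-4*a)


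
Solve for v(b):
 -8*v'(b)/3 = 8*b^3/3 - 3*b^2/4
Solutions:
 v(b) = C1 - b^4/4 + 3*b^3/32


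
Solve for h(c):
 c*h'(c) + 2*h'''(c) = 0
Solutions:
 h(c) = C1 + Integral(C2*airyai(-2^(2/3)*c/2) + C3*airybi(-2^(2/3)*c/2), c)


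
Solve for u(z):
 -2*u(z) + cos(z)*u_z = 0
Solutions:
 u(z) = C1*(sin(z) + 1)/(sin(z) - 1)


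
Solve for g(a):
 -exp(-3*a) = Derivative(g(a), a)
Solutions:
 g(a) = C1 + exp(-3*a)/3
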